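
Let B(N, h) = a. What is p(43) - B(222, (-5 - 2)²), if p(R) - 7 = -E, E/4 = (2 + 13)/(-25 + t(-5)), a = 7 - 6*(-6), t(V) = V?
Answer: -34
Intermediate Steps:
a = 43 (a = 7 + 36 = 43)
B(N, h) = 43
E = -2 (E = 4*((2 + 13)/(-25 - 5)) = 4*(15/(-30)) = 4*(15*(-1/30)) = 4*(-½) = -2)
p(R) = 9 (p(R) = 7 - 1*(-2) = 7 + 2 = 9)
p(43) - B(222, (-5 - 2)²) = 9 - 1*43 = 9 - 43 = -34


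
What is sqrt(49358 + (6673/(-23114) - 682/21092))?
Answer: sqrt(183299169868742687305)/60940061 ≈ 222.17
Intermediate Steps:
sqrt(49358 + (6673/(-23114) - 682/21092)) = sqrt(49358 + (6673*(-1/23114) - 682*1/21092)) = sqrt(49358 + (-6673/23114 - 341/10546)) = sqrt(49358 - 19563833/60940061) = sqrt(3007859967005/60940061) = sqrt(183299169868742687305)/60940061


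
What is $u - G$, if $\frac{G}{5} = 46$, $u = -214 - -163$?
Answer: $-281$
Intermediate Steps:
$u = -51$ ($u = -214 + 163 = -51$)
$G = 230$ ($G = 5 \cdot 46 = 230$)
$u - G = -51 - 230 = -281$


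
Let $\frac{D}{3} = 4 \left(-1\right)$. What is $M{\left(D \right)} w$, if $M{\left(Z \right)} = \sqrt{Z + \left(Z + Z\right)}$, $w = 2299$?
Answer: $13794 i \approx 13794.0 i$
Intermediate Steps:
$D = -12$ ($D = 3 \cdot 4 \left(-1\right) = 3 \left(-4\right) = -12$)
$M{\left(Z \right)} = \sqrt{3} \sqrt{Z}$ ($M{\left(Z \right)} = \sqrt{Z + 2 Z} = \sqrt{3 Z} = \sqrt{3} \sqrt{Z}$)
$M{\left(D \right)} w = \sqrt{3} \sqrt{-12} \cdot 2299 = \sqrt{3} \cdot 2 i \sqrt{3} \cdot 2299 = 6 i 2299 = 13794 i$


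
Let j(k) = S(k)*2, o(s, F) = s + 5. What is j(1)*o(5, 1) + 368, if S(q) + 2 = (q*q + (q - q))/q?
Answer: 348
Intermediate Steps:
S(q) = -2 + q (S(q) = -2 + (q*q + (q - q))/q = -2 + (q² + 0)/q = -2 + q²/q = -2 + q)
o(s, F) = 5 + s
j(k) = -4 + 2*k (j(k) = (-2 + k)*2 = -4 + 2*k)
j(1)*o(5, 1) + 368 = (-4 + 2*1)*(5 + 5) + 368 = (-4 + 2)*10 + 368 = -2*10 + 368 = -20 + 368 = 348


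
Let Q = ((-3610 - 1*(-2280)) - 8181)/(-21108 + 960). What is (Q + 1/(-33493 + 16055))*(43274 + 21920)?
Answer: 2702823771995/87835206 ≈ 30772.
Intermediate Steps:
Q = 9511/20148 (Q = ((-3610 + 2280) - 8181)/(-20148) = (-1330 - 8181)*(-1/20148) = -9511*(-1/20148) = 9511/20148 ≈ 0.47206)
(Q + 1/(-33493 + 16055))*(43274 + 21920) = (9511/20148 + 1/(-33493 + 16055))*(43274 + 21920) = (9511/20148 + 1/(-17438))*65194 = (9511/20148 - 1/17438)*65194 = (82916335/175670412)*65194 = 2702823771995/87835206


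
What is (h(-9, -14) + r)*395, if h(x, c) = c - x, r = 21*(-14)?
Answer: -118105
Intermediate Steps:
r = -294
(h(-9, -14) + r)*395 = ((-14 - 1*(-9)) - 294)*395 = ((-14 + 9) - 294)*395 = (-5 - 294)*395 = -299*395 = -118105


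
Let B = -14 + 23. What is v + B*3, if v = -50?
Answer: -23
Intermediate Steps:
B = 9
v + B*3 = -50 + 9*3 = -50 + 27 = -23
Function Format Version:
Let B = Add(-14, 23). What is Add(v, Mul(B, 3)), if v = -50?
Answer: -23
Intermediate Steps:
B = 9
Add(v, Mul(B, 3)) = Add(-50, Mul(9, 3)) = Add(-50, 27) = -23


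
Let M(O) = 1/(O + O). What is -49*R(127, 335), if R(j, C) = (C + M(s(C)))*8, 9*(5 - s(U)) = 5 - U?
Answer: -16415588/125 ≈ -1.3132e+5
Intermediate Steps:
s(U) = 40/9 + U/9 (s(U) = 5 - (5 - U)/9 = 5 + (-5/9 + U/9) = 40/9 + U/9)
M(O) = 1/(2*O)
R(j, C) = 4/(40/9 + C/9) + 8*C (R(j, C) = (C + 1/(2*(40/9 + C/9)))*8 = 4/(40/9 + C/9) + 8*C)
-49*R(127, 335) = -196*(9 + 2*335*(40 + 335))/(40 + 335) = -196*(9 + 2*335*375)/375 = -196*(9 + 251250)/375 = -196*251259/375 = -49*335012/125 = -16415588/125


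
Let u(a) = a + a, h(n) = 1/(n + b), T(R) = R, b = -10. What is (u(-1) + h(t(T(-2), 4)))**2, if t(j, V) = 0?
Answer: 441/100 ≈ 4.4100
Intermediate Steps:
h(n) = 1/(-10 + n) (h(n) = 1/(n - 10) = 1/(-10 + n))
u(a) = 2*a
(u(-1) + h(t(T(-2), 4)))**2 = (2*(-1) + 1/(-10 + 0))**2 = (-2 + 1/(-10))**2 = (-2 - 1/10)**2 = (-21/10)**2 = 441/100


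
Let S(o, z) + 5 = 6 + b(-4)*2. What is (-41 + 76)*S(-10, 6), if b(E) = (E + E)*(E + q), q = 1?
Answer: 1715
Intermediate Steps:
b(E) = 2*E*(1 + E) (b(E) = (E + E)*(E + 1) = (2*E)*(1 + E) = 2*E*(1 + E))
S(o, z) = 49 (S(o, z) = -5 + (6 + (2*(-4)*(1 - 4))*2) = -5 + (6 + (2*(-4)*(-3))*2) = -5 + (6 + 24*2) = -5 + (6 + 48) = -5 + 54 = 49)
(-41 + 76)*S(-10, 6) = (-41 + 76)*49 = 35*49 = 1715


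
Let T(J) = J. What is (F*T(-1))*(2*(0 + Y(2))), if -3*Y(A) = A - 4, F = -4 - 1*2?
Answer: 8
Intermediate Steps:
F = -6 (F = -4 - 2 = -6)
Y(A) = 4/3 - A/3 (Y(A) = -(A - 4)/3 = -(-4 + A)/3 = 4/3 - A/3)
(F*T(-1))*(2*(0 + Y(2))) = (-6*(-1))*(2*(0 + (4/3 - ⅓*2))) = 6*(2*(0 + (4/3 - ⅔))) = 6*(2*(0 + ⅔)) = 6*(2*(⅔)) = 6*(4/3) = 8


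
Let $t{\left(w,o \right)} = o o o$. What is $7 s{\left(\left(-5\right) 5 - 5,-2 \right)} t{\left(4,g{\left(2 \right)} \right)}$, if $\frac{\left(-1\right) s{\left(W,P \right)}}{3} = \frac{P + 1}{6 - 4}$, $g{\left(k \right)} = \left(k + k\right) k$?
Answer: $5376$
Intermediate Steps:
$g{\left(k \right)} = 2 k^{2}$ ($g{\left(k \right)} = 2 k k = 2 k^{2}$)
$t{\left(w,o \right)} = o^{3}$ ($t{\left(w,o \right)} = o^{2} o = o^{3}$)
$s{\left(W,P \right)} = - \frac{3}{2} - \frac{3 P}{2}$ ($s{\left(W,P \right)} = - 3 \frac{P + 1}{6 - 4} = - 3 \frac{1 + P}{2} = - 3 \left(1 + P\right) \frac{1}{2} = - 3 \left(\frac{1}{2} + \frac{P}{2}\right) = - \frac{3}{2} - \frac{3 P}{2}$)
$7 s{\left(\left(-5\right) 5 - 5,-2 \right)} t{\left(4,g{\left(2 \right)} \right)} = 7 \left(- \frac{3}{2} - -3\right) \left(2 \cdot 2^{2}\right)^{3} = 7 \left(- \frac{3}{2} + 3\right) \left(2 \cdot 4\right)^{3} = 7 \cdot \frac{3}{2} \cdot 8^{3} = \frac{21}{2} \cdot 512 = 5376$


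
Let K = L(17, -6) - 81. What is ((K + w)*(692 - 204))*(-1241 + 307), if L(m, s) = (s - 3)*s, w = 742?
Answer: -325891280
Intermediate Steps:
L(m, s) = s*(-3 + s) (L(m, s) = (-3 + s)*s = s*(-3 + s))
K = -27 (K = -6*(-3 - 6) - 81 = -6*(-9) - 81 = 54 - 81 = -27)
((K + w)*(692 - 204))*(-1241 + 307) = ((-27 + 742)*(692 - 204))*(-1241 + 307) = (715*488)*(-934) = 348920*(-934) = -325891280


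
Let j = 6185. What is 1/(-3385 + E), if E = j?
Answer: 1/2800 ≈ 0.00035714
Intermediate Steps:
E = 6185
1/(-3385 + E) = 1/(-3385 + 6185) = 1/2800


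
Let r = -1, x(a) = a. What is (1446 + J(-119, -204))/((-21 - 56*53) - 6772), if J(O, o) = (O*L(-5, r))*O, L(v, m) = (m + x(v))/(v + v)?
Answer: -219/215 ≈ -1.0186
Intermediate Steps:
L(v, m) = (m + v)/(2*v) (L(v, m) = (m + v)/(v + v) = (m + v)/((2*v)) = (m + v)*(1/(2*v)) = (m + v)/(2*v))
J(O, o) = 3*O²/5 (J(O, o) = (O*((½)*(-1 - 5)/(-5)))*O = (O*((½)*(-⅕)*(-6)))*O = (O*(⅗))*O = (3*O/5)*O = 3*O²/5)
(1446 + J(-119, -204))/((-21 - 56*53) - 6772) = (1446 + (⅗)*(-119)²)/((-21 - 56*53) - 6772) = (1446 + (⅗)*14161)/((-21 - 2968) - 6772) = (1446 + 42483/5)/(-2989 - 6772) = (49713/5)/(-9761) = (49713/5)*(-1/9761) = -219/215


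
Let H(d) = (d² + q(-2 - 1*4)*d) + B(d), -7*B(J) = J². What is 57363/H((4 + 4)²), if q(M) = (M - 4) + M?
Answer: 401541/17408 ≈ 23.066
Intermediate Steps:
B(J) = -J²/7
q(M) = -4 + 2*M (q(M) = (-4 + M) + M = -4 + 2*M)
H(d) = -16*d + 6*d²/7 (H(d) = (d² + (-4 + 2*(-2 - 1*4))*d) - d²/7 = (d² + (-4 + 2*(-2 - 4))*d) - d²/7 = (d² + (-4 + 2*(-6))*d) - d²/7 = (d² + (-4 - 12)*d) - d²/7 = (d² - 16*d) - d²/7 = -16*d + 6*d²/7)
57363/H((4 + 4)²) = 57363/((2*(4 + 4)²*(-56 + 3*(4 + 4)²)/7)) = 57363/(((2/7)*8²*(-56 + 3*8²))) = 57363/(((2/7)*64*(-56 + 3*64))) = 57363/(((2/7)*64*(-56 + 192))) = 57363/(((2/7)*64*136)) = 57363/(17408/7) = 57363*(7/17408) = 401541/17408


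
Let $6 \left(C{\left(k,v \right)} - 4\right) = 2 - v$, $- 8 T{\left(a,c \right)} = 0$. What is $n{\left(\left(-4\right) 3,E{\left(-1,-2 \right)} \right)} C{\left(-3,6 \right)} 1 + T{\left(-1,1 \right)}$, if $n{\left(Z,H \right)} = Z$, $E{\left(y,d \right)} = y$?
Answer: $-40$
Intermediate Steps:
$T{\left(a,c \right)} = 0$ ($T{\left(a,c \right)} = \left(- \frac{1}{8}\right) 0 = 0$)
$C{\left(k,v \right)} = \frac{13}{3} - \frac{v}{6}$ ($C{\left(k,v \right)} = 4 + \frac{2 - v}{6} = 4 - \left(- \frac{1}{3} + \frac{v}{6}\right) = \frac{13}{3} - \frac{v}{6}$)
$n{\left(\left(-4\right) 3,E{\left(-1,-2 \right)} \right)} C{\left(-3,6 \right)} 1 + T{\left(-1,1 \right)} = \left(-4\right) 3 \left(\frac{13}{3} - 1\right) 1 + 0 = - 12 \left(\frac{13}{3} - 1\right) 1 + 0 = - 12 \cdot \frac{10}{3} \cdot 1 + 0 = \left(-12\right) \frac{10}{3} + 0 = -40 + 0 = -40$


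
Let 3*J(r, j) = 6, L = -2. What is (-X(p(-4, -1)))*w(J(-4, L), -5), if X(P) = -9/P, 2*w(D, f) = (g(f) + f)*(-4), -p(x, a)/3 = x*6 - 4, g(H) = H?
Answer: 15/7 ≈ 2.1429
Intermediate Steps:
J(r, j) = 2 (J(r, j) = (⅓)*6 = 2)
p(x, a) = 12 - 18*x (p(x, a) = -3*(x*6 - 4) = -3*(6*x - 4) = -3*(-4 + 6*x) = 12 - 18*x)
w(D, f) = -4*f (w(D, f) = ((f + f)*(-4))/2 = ((2*f)*(-4))/2 = (-8*f)/2 = -4*f)
(-X(p(-4, -1)))*w(J(-4, L), -5) = (-(-9)/(12 - 18*(-4)))*(-4*(-5)) = -(-9)/(12 + 72)*20 = -(-9)/84*20 = -1*(-3/28)*20 = (3/28)*20 = 15/7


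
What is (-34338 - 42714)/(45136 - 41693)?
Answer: -77052/3443 ≈ -22.379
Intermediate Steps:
(-34338 - 42714)/(45136 - 41693) = -77052/3443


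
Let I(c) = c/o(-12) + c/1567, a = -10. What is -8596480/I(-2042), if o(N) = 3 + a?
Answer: -1178684864/39819 ≈ -29601.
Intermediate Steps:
o(N) = -7 (o(N) = 3 - 10 = -7)
I(c) = -1560*c/10969 (I(c) = c/(-7) + c/1567 = c*(-⅐) + c*(1/1567) = -c/7 + c/1567 = -1560*c/10969)
-8596480/I(-2042) = -8596480/((-1560/10969*(-2042))) = -8596480/3185520/10969 = -8596480*10969/3185520 = -1178684864/39819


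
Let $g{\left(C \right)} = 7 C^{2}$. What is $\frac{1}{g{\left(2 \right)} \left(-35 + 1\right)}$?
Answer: $- \frac{1}{952} \approx -0.0010504$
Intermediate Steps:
$\frac{1}{g{\left(2 \right)} \left(-35 + 1\right)} = \frac{1}{7 \cdot 2^{2} \left(-35 + 1\right)} = \frac{1}{7 \cdot 4 \left(-34\right)} = \frac{1}{28 \left(-34\right)} = \frac{1}{-952} = - \frac{1}{952}$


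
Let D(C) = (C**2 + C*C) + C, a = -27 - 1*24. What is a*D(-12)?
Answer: -14076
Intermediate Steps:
a = -51 (a = -27 - 24 = -51)
D(C) = C + 2*C**2 (D(C) = (C**2 + C**2) + C = 2*C**2 + C = C + 2*C**2)
a*D(-12) = -(-612)*(1 + 2*(-12)) = -(-612)*(1 - 24) = -(-612)*(-23) = -51*276 = -14076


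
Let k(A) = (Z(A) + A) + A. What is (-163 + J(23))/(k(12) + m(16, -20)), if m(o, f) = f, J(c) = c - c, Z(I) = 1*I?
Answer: -163/16 ≈ -10.188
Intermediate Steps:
Z(I) = I
k(A) = 3*A (k(A) = (A + A) + A = 2*A + A = 3*A)
J(c) = 0
(-163 + J(23))/(k(12) + m(16, -20)) = (-163 + 0)/(3*12 - 20) = -163/(36 - 20) = -163/16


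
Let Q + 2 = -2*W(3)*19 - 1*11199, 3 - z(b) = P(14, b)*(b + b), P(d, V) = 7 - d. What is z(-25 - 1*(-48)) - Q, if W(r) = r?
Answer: 11640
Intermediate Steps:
z(b) = 3 + 14*b (z(b) = 3 - (7 - 1*14)*(b + b) = 3 - (7 - 14)*2*b = 3 - (-7)*2*b = 3 - (-14)*b = 3 + 14*b)
Q = -11315 (Q = -2 + (-2*3*19 - 1*11199) = -2 + (-6*19 - 11199) = -2 + (-114 - 11199) = -2 - 11313 = -11315)
z(-25 - 1*(-48)) - Q = (3 + 14*(-25 - 1*(-48))) - 1*(-11315) = (3 + 14*(-25 + 48)) + 11315 = (3 + 14*23) + 11315 = (3 + 322) + 11315 = 325 + 11315 = 11640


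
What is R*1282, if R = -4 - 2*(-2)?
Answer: 0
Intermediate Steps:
R = 0 (R = -4 + 4 = 0)
R*1282 = 0*1282 = 0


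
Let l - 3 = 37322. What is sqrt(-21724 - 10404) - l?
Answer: -37325 + 8*I*sqrt(502) ≈ -37325.0 + 179.24*I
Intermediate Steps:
l = 37325 (l = 3 + 37322 = 37325)
sqrt(-21724 - 10404) - l = sqrt(-21724 - 10404) - 1*37325 = sqrt(-32128) - 37325 = 8*I*sqrt(502) - 37325 = -37325 + 8*I*sqrt(502)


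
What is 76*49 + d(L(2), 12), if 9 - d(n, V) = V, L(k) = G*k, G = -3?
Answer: 3721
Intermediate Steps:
L(k) = -3*k
d(n, V) = 9 - V
76*49 + d(L(2), 12) = 76*49 + (9 - 1*12) = 3724 + (9 - 12) = 3724 - 3 = 3721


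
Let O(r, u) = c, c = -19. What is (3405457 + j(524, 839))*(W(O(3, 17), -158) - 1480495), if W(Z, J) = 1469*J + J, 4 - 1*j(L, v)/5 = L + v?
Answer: -5821075333810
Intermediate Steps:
O(r, u) = -19
j(L, v) = 20 - 5*L - 5*v (j(L, v) = 20 - 5*(L + v) = 20 + (-5*L - 5*v) = 20 - 5*L - 5*v)
W(Z, J) = 1470*J
(3405457 + j(524, 839))*(W(O(3, 17), -158) - 1480495) = (3405457 + (20 - 5*524 - 5*839))*(1470*(-158) - 1480495) = (3405457 + (20 - 2620 - 4195))*(-232260 - 1480495) = (3405457 - 6795)*(-1712755) = 3398662*(-1712755) = -5821075333810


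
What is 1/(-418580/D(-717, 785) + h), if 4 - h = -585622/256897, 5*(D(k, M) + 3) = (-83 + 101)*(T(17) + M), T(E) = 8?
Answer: -3663094323/514656969910 ≈ -0.0071175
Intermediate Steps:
D(k, M) = 129/5 + 18*M/5 (D(k, M) = -3 + ((-83 + 101)*(8 + M))/5 = -3 + (18*(8 + M))/5 = -3 + (144 + 18*M)/5 = -3 + (144/5 + 18*M/5) = 129/5 + 18*M/5)
h = 1613210/256897 (h = 4 - (-585622)/256897 = 4 - 1*(-585622/256897) = 4 + 585622/256897 = 1613210/256897 ≈ 6.2796)
1/(-418580/D(-717, 785) + h) = 1/(-418580/(129/5 + (18/5)*785) + 1613210/256897) = 1/(-418580/(129/5 + 2826) + 1613210/256897) = 1/(-418580/14259/5 + 1613210/256897) = 1/(-418580*5/14259 + 1613210/256897) = 1/(-2092900/14259 + 1613210/256897) = 1/(-514656969910/3663094323) = -3663094323/514656969910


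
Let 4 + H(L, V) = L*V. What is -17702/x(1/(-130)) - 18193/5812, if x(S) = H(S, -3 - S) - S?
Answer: 1737519600967/389874772 ≈ 4456.6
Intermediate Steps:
H(L, V) = -4 + L*V
x(S) = -4 - S + S*(-3 - S) (x(S) = (-4 + S*(-3 - S)) - S = -4 - S + S*(-3 - S))
-17702/x(1/(-130)) - 18193/5812 = -17702/(-4 - 1/(-130) - 1*(3 + 1/(-130))/(-130)) - 18193/5812 = -17702/(-4 - 1*(-1/130) - 1*(-1/130)*(3 - 1/130)) - 18193*1/5812 = -17702/(-4 + 1/130 - 1*(-1/130)*389/130) - 18193/5812 = -17702/(-4 + 1/130 + 389/16900) - 18193/5812 = -17702/(-67081/16900) - 18193/5812 = -17702*(-16900/67081) - 18193/5812 = 299163800/67081 - 18193/5812 = 1737519600967/389874772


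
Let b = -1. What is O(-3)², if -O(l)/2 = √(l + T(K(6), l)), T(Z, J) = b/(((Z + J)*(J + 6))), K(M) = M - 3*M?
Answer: -536/45 ≈ -11.911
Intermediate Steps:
K(M) = -2*M
T(Z, J) = -1/((6 + J)*(J + Z)) (T(Z, J) = -1/((Z + J)*(J + 6)) = -1/((J + Z)*(6 + J)) = -1/((6 + J)*(J + Z)))
O(l) = -2*√(l - 1/(-72 + l² - 6*l)) (O(l) = -2*√(l - 1/(l² + 6*l + 6*(-2*6) + l*(-2*6))) = -2*√(l - 1/(l² + 6*l + 6*(-12) + l*(-12))) = -2*√(l - 1/(l² + 6*l - 72 - 12*l)) = -2*√(l - 1/(-72 + l² - 6*l)))
O(-3)² = (-2*√(1 - 3*(72 - 1*(-3)² + 6*(-3)))/√(72 - 1*(-3)² + 6*(-3)))² = (-2*√(1 - 3*(72 - 1*9 - 18))/√(72 - 1*9 - 18))² = (-2*√(1 - 3*(72 - 9 - 18))/√(72 - 9 - 18))² = (-2*√5*√(1 - 3*45)/15)² = (-2*√5*√(1 - 135)/15)² = (-2*I*√670/15)² = -536/45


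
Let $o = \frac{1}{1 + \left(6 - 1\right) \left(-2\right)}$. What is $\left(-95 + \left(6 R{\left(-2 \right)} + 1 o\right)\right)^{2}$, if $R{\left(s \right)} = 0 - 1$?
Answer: $\frac{828100}{81} \approx 10223.0$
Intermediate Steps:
$R{\left(s \right)} = -1$ ($R{\left(s \right)} = 0 - 1 = -1$)
$o = - \frac{1}{9}$ ($o = \frac{1}{1 + 5 \left(-2\right)} = \frac{1}{1 - 10} = \frac{1}{-9} = - \frac{1}{9} \approx -0.11111$)
$\left(-95 + \left(6 R{\left(-2 \right)} + 1 o\right)\right)^{2} = \left(-95 + \left(6 \left(-1\right) + 1 \left(- \frac{1}{9}\right)\right)\right)^{2} = \left(-95 - \frac{55}{9}\right)^{2} = \left(- \frac{910}{9}\right)^{2} = \frac{828100}{81}$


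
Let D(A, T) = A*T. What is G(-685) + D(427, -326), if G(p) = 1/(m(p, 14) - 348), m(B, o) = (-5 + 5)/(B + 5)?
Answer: -48442297/348 ≈ -1.3920e+5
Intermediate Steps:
m(B, o) = 0 (m(B, o) = 0/(5 + B) = 0)
G(p) = -1/348 (G(p) = 1/(0 - 348) = 1/(-348) = -1/348)
G(-685) + D(427, -326) = -1/348 + 427*(-326) = -1/348 - 139202 = -48442297/348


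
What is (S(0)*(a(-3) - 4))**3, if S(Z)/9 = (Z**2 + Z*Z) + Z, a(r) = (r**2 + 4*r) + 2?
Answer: 0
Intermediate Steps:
a(r) = 2 + r**2 + 4*r
S(Z) = 9*Z + 18*Z**2 (S(Z) = 9*((Z**2 + Z*Z) + Z) = 9*((Z**2 + Z**2) + Z) = 9*(2*Z**2 + Z) = 9*(Z + 2*Z**2) = 9*Z + 18*Z**2)
(S(0)*(a(-3) - 4))**3 = ((9*0*(1 + 2*0))*((2 + (-3)**2 + 4*(-3)) - 4))**3 = ((9*0*(1 + 0))*((2 + 9 - 12) - 4))**3 = ((9*0*1)*(-1 - 4))**3 = (0*(-5))**3 = 0**3 = 0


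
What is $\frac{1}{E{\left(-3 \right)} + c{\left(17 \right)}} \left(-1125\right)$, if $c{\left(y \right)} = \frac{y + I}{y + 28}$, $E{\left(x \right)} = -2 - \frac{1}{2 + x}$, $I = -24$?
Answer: $\frac{50625}{52} \approx 973.56$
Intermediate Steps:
$c{\left(y \right)} = \frac{-24 + y}{28 + y}$ ($c{\left(y \right)} = \frac{y - 24}{y + 28} = \frac{-24 + y}{28 + y}$)
$\frac{1}{E{\left(-3 \right)} + c{\left(17 \right)}} \left(-1125\right) = \frac{1}{\frac{-5 - -6}{2 - 3} + \frac{-24 + 17}{28 + 17}} \left(-1125\right) = \frac{1}{\frac{-5 + 6}{-1} + \frac{1}{45} \left(-7\right)} \left(-1125\right) = \frac{1}{\left(-1\right) 1 + \frac{1}{45} \left(-7\right)} \left(-1125\right) = \frac{1}{-1 - \frac{7}{45}} \left(-1125\right) = \frac{1}{- \frac{52}{45}} \left(-1125\right) = \left(- \frac{45}{52}\right) \left(-1125\right) = \frac{50625}{52}$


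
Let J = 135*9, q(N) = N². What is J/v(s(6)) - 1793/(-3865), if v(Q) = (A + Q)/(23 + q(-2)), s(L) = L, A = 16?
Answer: 126830771/85030 ≈ 1491.6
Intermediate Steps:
J = 1215
v(Q) = 16/27 + Q/27 (v(Q) = (16 + Q)/(23 + (-2)²) = (16 + Q)/(23 + 4) = (16 + Q)/27 = (16 + Q)*(1/27) = 16/27 + Q/27)
J/v(s(6)) - 1793/(-3865) = 1215/(16/27 + (1/27)*6) - 1793/(-3865) = 1215/(16/27 + 2/9) - 1793*(-1/3865) = 1215/(22/27) + 1793/3865 = 1215*(27/22) + 1793/3865 = 32805/22 + 1793/3865 = 126830771/85030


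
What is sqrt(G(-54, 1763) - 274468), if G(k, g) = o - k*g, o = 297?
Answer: I*sqrt(178969) ≈ 423.05*I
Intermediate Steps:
G(k, g) = 297 - g*k (G(k, g) = 297 - k*g = 297 - g*k)
sqrt(G(-54, 1763) - 274468) = sqrt((297 - 1*1763*(-54)) - 274468) = sqrt((297 + 95202) - 274468) = sqrt(95499 - 274468) = sqrt(-178969) = I*sqrt(178969)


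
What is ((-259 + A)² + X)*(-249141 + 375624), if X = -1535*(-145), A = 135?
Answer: 30096756333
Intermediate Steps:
X = 222575
((-259 + A)² + X)*(-249141 + 375624) = ((-259 + 135)² + 222575)*(-249141 + 375624) = ((-124)² + 222575)*126483 = (15376 + 222575)*126483 = 237951*126483 = 30096756333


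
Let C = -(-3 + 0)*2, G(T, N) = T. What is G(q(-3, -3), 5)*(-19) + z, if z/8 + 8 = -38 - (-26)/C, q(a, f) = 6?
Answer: -1342/3 ≈ -447.33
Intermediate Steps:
C = 6 (C = -1*(-3)*2 = 3*2 = 6)
z = -1000/3 (z = -64 + 8*(-38 - (-26)/6) = -64 + 8*(-38 - 1*(-13/3)) = -64 + 8*(-38 + 13/3) = -64 + 8*(-101/3) = -64 - 808/3 = -1000/3 ≈ -333.33)
G(q(-3, -3), 5)*(-19) + z = 6*(-19) - 1000/3 = -114 - 1000/3 = -1342/3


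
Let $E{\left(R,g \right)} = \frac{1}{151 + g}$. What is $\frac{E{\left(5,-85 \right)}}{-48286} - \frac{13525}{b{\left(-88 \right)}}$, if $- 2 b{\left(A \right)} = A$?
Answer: $- \frac{489801113}{1593438} \approx -307.39$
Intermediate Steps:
$b{\left(A \right)} = - \frac{A}{2}$
$\frac{E{\left(5,-85 \right)}}{-48286} - \frac{13525}{b{\left(-88 \right)}} = \frac{1}{\left(151 - 85\right) \left(-48286\right)} - \frac{13525}{\left(- \frac{1}{2}\right) \left(-88\right)} = \frac{1}{66} \left(- \frac{1}{48286}\right) - \frac{13525}{44} = - \frac{1}{3186876} - \frac{13525}{44} = - \frac{489801113}{1593438}$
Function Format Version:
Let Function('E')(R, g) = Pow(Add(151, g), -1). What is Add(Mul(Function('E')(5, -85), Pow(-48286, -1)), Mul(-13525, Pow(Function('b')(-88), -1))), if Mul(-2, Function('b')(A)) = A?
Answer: Rational(-489801113, 1593438) ≈ -307.39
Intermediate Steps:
Function('b')(A) = Mul(Rational(-1, 2), A)
Add(Mul(Function('E')(5, -85), Pow(-48286, -1)), Mul(-13525, Pow(Function('b')(-88), -1))) = Add(Mul(Pow(Add(151, -85), -1), Pow(-48286, -1)), Mul(-13525, Pow(Mul(Rational(-1, 2), -88), -1))) = Add(Mul(Pow(66, -1), Rational(-1, 48286)), Mul(-13525, Pow(44, -1))) = Add(Mul(Rational(1, 66), Rational(-1, 48286)), Mul(-13525, Rational(1, 44))) = Add(Rational(-1, 3186876), Rational(-13525, 44)) = Rational(-489801113, 1593438)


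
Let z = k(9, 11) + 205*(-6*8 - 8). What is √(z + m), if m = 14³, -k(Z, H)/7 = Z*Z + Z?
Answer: I*√9366 ≈ 96.778*I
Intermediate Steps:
k(Z, H) = -7*Z - 7*Z² (k(Z, H) = -7*(Z*Z + Z) = -7*(Z² + Z) = -7*(Z + Z²) = -7*Z - 7*Z²)
m = 2744
z = -12110 (z = -7*9*(1 + 9) + 205*(-6*8 - 8) = -7*9*10 + 205*(-48 - 8) = -630 + 205*(-56) = -630 - 11480 = -12110)
√(z + m) = √(-12110 + 2744) = √(-9366) = I*√9366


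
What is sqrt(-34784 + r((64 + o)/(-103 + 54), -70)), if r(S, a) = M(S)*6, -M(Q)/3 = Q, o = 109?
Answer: I*sqrt(1701302)/7 ≈ 186.33*I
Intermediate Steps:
M(Q) = -3*Q
r(S, a) = -18*S (r(S, a) = -3*S*6 = -18*S)
sqrt(-34784 + r((64 + o)/(-103 + 54), -70)) = sqrt(-34784 - 18*(64 + 109)/(-103 + 54)) = sqrt(-34784 - 3114/(-49)) = sqrt(-34784 - 3114*(-1)/49) = sqrt(-34784 - 18*(-173/49)) = sqrt(-34784 + 3114/49) = sqrt(-1701302/49) = I*sqrt(1701302)/7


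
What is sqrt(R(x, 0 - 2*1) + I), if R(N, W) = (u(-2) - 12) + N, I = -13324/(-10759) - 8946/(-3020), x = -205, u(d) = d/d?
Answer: I*sqrt(55901352923485370)/16246090 ≈ 14.553*I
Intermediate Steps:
u(d) = 1
I = 68244247/16246090 (I = -13324*(-1/10759) - 8946*(-1/3020) = 13324/10759 + 4473/1510 = 68244247/16246090 ≈ 4.2007)
R(N, W) = -11 + N (R(N, W) = (1 - 12) + N = -11 + N)
sqrt(R(x, 0 - 2*1) + I) = sqrt((-11 - 205) + 68244247/16246090) = sqrt(-216 + 68244247/16246090) = sqrt(-3440911193/16246090) = I*sqrt(55901352923485370)/16246090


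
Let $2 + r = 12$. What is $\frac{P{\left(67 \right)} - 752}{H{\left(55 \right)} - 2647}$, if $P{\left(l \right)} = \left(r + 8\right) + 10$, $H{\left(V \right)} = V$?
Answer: $\frac{181}{648} \approx 0.27932$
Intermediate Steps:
$r = 10$ ($r = -2 + 12 = 10$)
$P{\left(l \right)} = 28$ ($P{\left(l \right)} = \left(10 + 8\right) + 10 = 18 + 10 = 28$)
$\frac{P{\left(67 \right)} - 752}{H{\left(55 \right)} - 2647} = \frac{28 - 752}{55 - 2647} = - \frac{724}{-2592} = \left(-724\right) \left(- \frac{1}{2592}\right) = \frac{181}{648}$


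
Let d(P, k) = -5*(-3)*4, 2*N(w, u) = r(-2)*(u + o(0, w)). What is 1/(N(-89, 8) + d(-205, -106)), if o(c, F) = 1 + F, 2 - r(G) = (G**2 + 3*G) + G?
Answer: -1/180 ≈ -0.0055556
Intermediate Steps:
r(G) = 2 - G**2 - 4*G (r(G) = 2 - ((G**2 + 3*G) + G) = 2 - (G**2 + 4*G) = 2 + (-G**2 - 4*G) = 2 - G**2 - 4*G)
N(w, u) = 3 + 3*u + 3*w (N(w, u) = ((2 - 1*(-2)**2 - 4*(-2))*(u + (1 + w)))/2 = ((2 - 1*4 + 8)*(1 + u + w))/2 = ((2 - 4 + 8)*(1 + u + w))/2 = (6*(1 + u + w))/2 = (6 + 6*u + 6*w)/2 = 3 + 3*u + 3*w)
d(P, k) = 60 (d(P, k) = 15*4 = 60)
1/(N(-89, 8) + d(-205, -106)) = 1/((3 + 3*8 + 3*(-89)) + 60) = 1/((3 + 24 - 267) + 60) = 1/(-240 + 60) = 1/(-180) = -1/180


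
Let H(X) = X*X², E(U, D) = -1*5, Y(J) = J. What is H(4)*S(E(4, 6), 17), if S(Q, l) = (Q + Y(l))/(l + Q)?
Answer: 64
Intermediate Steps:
E(U, D) = -5
S(Q, l) = 1 (S(Q, l) = (Q + l)/(l + Q) = (Q + l)/(Q + l) = 1)
H(X) = X³
H(4)*S(E(4, 6), 17) = 4³*1 = 64*1 = 64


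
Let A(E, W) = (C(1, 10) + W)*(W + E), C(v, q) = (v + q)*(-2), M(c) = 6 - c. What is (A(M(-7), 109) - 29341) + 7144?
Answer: -11583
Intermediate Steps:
C(v, q) = -2*q - 2*v (C(v, q) = (q + v)*(-2) = -2*q - 2*v)
A(E, W) = (-22 + W)*(E + W) (A(E, W) = ((-2*10 - 2*1) + W)*(W + E) = ((-20 - 2) + W)*(E + W) = (-22 + W)*(E + W))
(A(M(-7), 109) - 29341) + 7144 = ((109**2 - 22*(6 - 1*(-7)) - 22*109 + (6 - 1*(-7))*109) - 29341) + 7144 = ((11881 - 22*(6 + 7) - 2398 + (6 + 7)*109) - 29341) + 7144 = ((11881 - 22*13 - 2398 + 13*109) - 29341) + 7144 = ((11881 - 286 - 2398 + 1417) - 29341) + 7144 = (10614 - 29341) + 7144 = -18727 + 7144 = -11583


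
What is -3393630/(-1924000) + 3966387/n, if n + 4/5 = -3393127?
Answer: 647281951319/1088062981200 ≈ 0.59489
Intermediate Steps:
n = -16965639/5 (n = -⅘ - 3393127 = -16965639/5 ≈ -3.3931e+6)
-3393630/(-1924000) + 3966387/n = -3393630/(-1924000) + 3966387/(-16965639/5) = -3393630*(-1/1924000) + 3966387*(-5/16965639) = 339363/192400 - 6610645/5655213 = 647281951319/1088062981200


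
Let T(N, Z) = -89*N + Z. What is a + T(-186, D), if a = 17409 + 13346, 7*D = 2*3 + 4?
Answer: 331173/7 ≈ 47310.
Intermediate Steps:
D = 10/7 (D = (2*3 + 4)/7 = (6 + 4)/7 = (⅐)*10 = 10/7 ≈ 1.4286)
a = 30755
T(N, Z) = Z - 89*N
a + T(-186, D) = 30755 + (10/7 - 89*(-186)) = 30755 + (10/7 + 16554) = 30755 + 115888/7 = 331173/7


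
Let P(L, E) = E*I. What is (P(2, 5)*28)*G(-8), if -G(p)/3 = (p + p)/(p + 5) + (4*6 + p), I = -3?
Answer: 26880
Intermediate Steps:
G(p) = -72 - 3*p - 6*p/(5 + p) (G(p) = -3*((p + p)/(p + 5) + (4*6 + p)) = -3*((2*p)/(5 + p) + (24 + p)) = -3*(2*p/(5 + p) + (24 + p)) = -3*(24 + p + 2*p/(5 + p)) = -72 - 3*p - 6*p/(5 + p))
P(L, E) = -3*E (P(L, E) = E*(-3) = -3*E)
(P(2, 5)*28)*G(-8) = (-3*5*28)*(3*(-120 - 1*(-8)² - 31*(-8))/(5 - 8)) = (-15*28)*(3*(-120 - 1*64 + 248)/(-3)) = -1260*(-1)*(-120 - 64 + 248)/3 = -1260*(-1)*64/3 = -420*(-64) = 26880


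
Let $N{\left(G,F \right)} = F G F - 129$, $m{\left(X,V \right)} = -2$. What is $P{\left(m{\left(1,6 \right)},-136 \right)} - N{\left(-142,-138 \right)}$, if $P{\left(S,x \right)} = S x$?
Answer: $2704649$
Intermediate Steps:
$N{\left(G,F \right)} = -129 + G F^{2}$ ($N{\left(G,F \right)} = G F^{2} - 129 = -129 + G F^{2}$)
$P{\left(m{\left(1,6 \right)},-136 \right)} - N{\left(-142,-138 \right)} = \left(-2\right) \left(-136\right) - \left(-129 - 142 \left(-138\right)^{2}\right) = 272 - \left(-129 - 2704248\right) = 272 - -2704377 = 272 + 2704377 = 2704649$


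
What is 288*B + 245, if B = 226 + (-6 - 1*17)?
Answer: 58709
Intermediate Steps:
B = 203 (B = 226 + (-6 - 17) = 226 - 23 = 203)
288*B + 245 = 288*203 + 245 = 58464 + 245 = 58709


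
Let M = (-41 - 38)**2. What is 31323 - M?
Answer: 25082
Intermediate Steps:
M = 6241 (M = (-79)**2 = 6241)
31323 - M = 31323 - 1*6241 = 31323 - 6241 = 25082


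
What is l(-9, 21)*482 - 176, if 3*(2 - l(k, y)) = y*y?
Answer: -70066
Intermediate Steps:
l(k, y) = 2 - y²/3 (l(k, y) = 2 - y*y/3 = 2 - y²/3)
l(-9, 21)*482 - 176 = (2 - ⅓*21²)*482 - 176 = (2 - ⅓*441)*482 - 176 = (2 - 147)*482 - 176 = -145*482 - 176 = -69890 - 176 = -70066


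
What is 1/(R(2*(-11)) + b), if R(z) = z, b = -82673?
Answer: -1/82695 ≈ -1.2093e-5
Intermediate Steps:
1/(R(2*(-11)) + b) = 1/(2*(-11) - 82673) = 1/(-22 - 82673) = 1/(-82695) = -1/82695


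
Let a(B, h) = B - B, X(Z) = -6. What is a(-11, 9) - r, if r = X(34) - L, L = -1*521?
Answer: -515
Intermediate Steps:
L = -521
r = 515 (r = -6 - 1*(-521) = -6 + 521 = 515)
a(B, h) = 0
a(-11, 9) - r = 0 - 1*515 = 0 - 515 = -515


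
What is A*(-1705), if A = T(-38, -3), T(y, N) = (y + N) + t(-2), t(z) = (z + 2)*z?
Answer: 69905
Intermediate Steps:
t(z) = z*(2 + z) (t(z) = (2 + z)*z = z*(2 + z))
T(y, N) = N + y (T(y, N) = (y + N) - 2*(2 - 2) = (N + y) - 2*0 = (N + y) + 0 = N + y)
A = -41 (A = -3 - 38 = -41)
A*(-1705) = -41*(-1705) = 69905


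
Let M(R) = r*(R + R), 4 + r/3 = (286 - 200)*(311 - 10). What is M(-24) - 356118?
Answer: -4083126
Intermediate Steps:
r = 77646 (r = -12 + 3*((286 - 200)*(311 - 10)) = -12 + 3*(86*301) = -12 + 3*25886 = -12 + 77658 = 77646)
M(R) = 155292*R (M(R) = 77646*(R + R) = 77646*(2*R) = 155292*R)
M(-24) - 356118 = 155292*(-24) - 356118 = -3727008 - 356118 = -4083126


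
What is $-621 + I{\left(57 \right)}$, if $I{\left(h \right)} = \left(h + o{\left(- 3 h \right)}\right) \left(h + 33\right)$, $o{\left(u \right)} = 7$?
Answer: $5139$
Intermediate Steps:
$I{\left(h \right)} = \left(7 + h\right) \left(33 + h\right)$ ($I{\left(h \right)} = \left(h + 7\right) \left(h + 33\right) = \left(7 + h\right) \left(33 + h\right)$)
$-621 + I{\left(57 \right)} = -621 + \left(231 + 57^{2} + 40 \cdot 57\right) = -621 + \left(231 + 3249 + 2280\right) = -621 + 5760 = 5139$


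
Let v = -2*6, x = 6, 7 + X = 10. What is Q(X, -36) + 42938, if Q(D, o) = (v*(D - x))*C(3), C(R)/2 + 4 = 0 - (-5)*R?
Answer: 43730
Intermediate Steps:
X = 3 (X = -7 + 10 = 3)
v = -12
C(R) = -8 + 10*R (C(R) = -8 + 2*(0 - (-5)*R) = -8 + 2*(0 + 5*R) = -8 + 2*(5*R) = -8 + 10*R)
Q(D, o) = 1584 - 264*D (Q(D, o) = (-12*(D - 1*6))*(-8 + 10*3) = (-12*(D - 6))*(-8 + 30) = -12*(-6 + D)*22 = (72 - 12*D)*22 = 1584 - 264*D)
Q(X, -36) + 42938 = (1584 - 264*3) + 42938 = (1584 - 792) + 42938 = 792 + 42938 = 43730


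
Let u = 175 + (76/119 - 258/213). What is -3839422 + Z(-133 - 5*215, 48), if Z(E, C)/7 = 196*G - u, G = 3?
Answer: -4630688079/1207 ≈ -3.8365e+6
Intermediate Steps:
u = 1473737/8449 (u = 175 + (76*(1/119) - 258*1/213) = 175 + (76/119 - 86/71) = 175 - 4838/8449 = 1473737/8449 ≈ 174.43)
Z(E, C) = 3494275/1207 (Z(E, C) = 7*(196*3 - 1*1473737/8449) = 7*(588 - 1473737/8449) = 7*(3494275/8449) = 3494275/1207)
-3839422 + Z(-133 - 5*215, 48) = -3839422 + 3494275/1207 = -4630688079/1207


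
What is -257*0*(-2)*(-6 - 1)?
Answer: 0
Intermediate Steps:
-257*0*(-2)*(-6 - 1) = -0*(-7) = -257*0 = 0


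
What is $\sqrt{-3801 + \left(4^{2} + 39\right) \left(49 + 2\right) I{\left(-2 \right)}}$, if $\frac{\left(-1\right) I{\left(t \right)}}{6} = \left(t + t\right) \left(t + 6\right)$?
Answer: $\sqrt{265479} \approx 515.25$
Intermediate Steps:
$I{\left(t \right)} = - 12 t \left(6 + t\right)$ ($I{\left(t \right)} = - 6 \left(t + t\right) \left(t + 6\right) = - 6 \cdot 2 t \left(6 + t\right) = - 12 t \left(6 + t\right)$)
$\sqrt{-3801 + \left(4^{2} + 39\right) \left(49 + 2\right) I{\left(-2 \right)}} = \sqrt{-3801 + \left(4^{2} + 39\right) \left(49 + 2\right) \left(\left(-12\right) \left(-2\right) \left(6 - 2\right)\right)} = \sqrt{-3801 + \left(16 + 39\right) 51 \left(\left(-12\right) \left(-2\right) 4\right)} = \sqrt{-3801 + 55 \cdot 51 \cdot 96} = \sqrt{-3801 + 2805 \cdot 96} = \sqrt{-3801 + 269280} = \sqrt{265479}$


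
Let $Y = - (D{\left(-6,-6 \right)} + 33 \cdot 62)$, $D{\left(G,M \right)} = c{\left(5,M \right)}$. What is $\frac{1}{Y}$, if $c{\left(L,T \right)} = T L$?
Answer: $- \frac{1}{2016} \approx -0.00049603$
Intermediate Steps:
$c{\left(L,T \right)} = L T$
$D{\left(G,M \right)} = 5 M$
$Y = -2016$ ($Y = - (5 \left(-6\right) + 33 \cdot 62) = - (-30 + 2046) = \left(-1\right) 2016 = -2016$)
$\frac{1}{Y} = \frac{1}{-2016} = - \frac{1}{2016}$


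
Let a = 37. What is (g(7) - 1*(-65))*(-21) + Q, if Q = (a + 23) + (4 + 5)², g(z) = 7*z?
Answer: -2253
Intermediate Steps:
Q = 141 (Q = (37 + 23) + (4 + 5)² = 60 + 9² = 60 + 81 = 141)
(g(7) - 1*(-65))*(-21) + Q = (7*7 - 1*(-65))*(-21) + 141 = (49 + 65)*(-21) + 141 = 114*(-21) + 141 = -2394 + 141 = -2253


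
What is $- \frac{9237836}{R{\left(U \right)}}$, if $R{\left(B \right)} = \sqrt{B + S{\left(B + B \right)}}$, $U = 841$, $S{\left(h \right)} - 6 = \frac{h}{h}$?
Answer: $- \frac{2309459 \sqrt{53}}{53} \approx -3.1723 \cdot 10^{5}$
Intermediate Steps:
$S{\left(h \right)} = 7$ ($S{\left(h \right)} = 6 + \frac{h}{h} = 6 + 1 = 7$)
$R{\left(B \right)} = \sqrt{7 + B}$ ($R{\left(B \right)} = \sqrt{B + 7} = \sqrt{7 + B}$)
$- \frac{9237836}{R{\left(U \right)}} = - \frac{9237836}{\sqrt{7 + 841}} = - \frac{9237836}{\sqrt{848}} = - \frac{9237836}{4 \sqrt{53}} = - 9237836 \frac{\sqrt{53}}{212} = - \frac{2309459 \sqrt{53}}{53}$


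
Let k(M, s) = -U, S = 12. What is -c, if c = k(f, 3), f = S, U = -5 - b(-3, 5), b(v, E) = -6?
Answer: 1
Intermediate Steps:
U = 1 (U = -5 - 1*(-6) = -5 + 6 = 1)
f = 12
k(M, s) = -1 (k(M, s) = -1*1 = -1)
c = -1
-c = -1*(-1) = 1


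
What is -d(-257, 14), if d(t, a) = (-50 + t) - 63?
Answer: 370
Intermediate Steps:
d(t, a) = -113 + t
-d(-257, 14) = -(-113 - 257) = -1*(-370) = 370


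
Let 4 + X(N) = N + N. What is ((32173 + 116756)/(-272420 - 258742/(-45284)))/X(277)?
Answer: -51091673/51400035575 ≈ -0.00099400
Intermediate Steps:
X(N) = -4 + 2*N (X(N) = -4 + (N + N) = -4 + 2*N)
((32173 + 116756)/(-272420 - 258742/(-45284)))/X(277) = ((32173 + 116756)/(-272420 - 258742/(-45284)))/(-4 + 2*277) = (148929/(-272420 - 258742*(-1/45284)))/(-4 + 554) = (148929/(-272420 + 129371/22642))/550 = (148929/(-6168004269/22642))*(1/550) = (148929*(-22642/6168004269))*(1/550) = -1124016806/2056001423*1/550 = -51091673/51400035575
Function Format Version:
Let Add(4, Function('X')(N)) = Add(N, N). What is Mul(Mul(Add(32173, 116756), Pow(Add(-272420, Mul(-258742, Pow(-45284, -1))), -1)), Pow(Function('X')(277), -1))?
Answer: Rational(-51091673, 51400035575) ≈ -0.00099400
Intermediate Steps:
Function('X')(N) = Add(-4, Mul(2, N)) (Function('X')(N) = Add(-4, Add(N, N)) = Add(-4, Mul(2, N)))
Mul(Mul(Add(32173, 116756), Pow(Add(-272420, Mul(-258742, Pow(-45284, -1))), -1)), Pow(Function('X')(277), -1)) = Mul(Mul(Add(32173, 116756), Pow(Add(-272420, Mul(-258742, Pow(-45284, -1))), -1)), Pow(Add(-4, Mul(2, 277)), -1)) = Mul(Mul(148929, Pow(Add(-272420, Mul(-258742, Rational(-1, 45284))), -1)), Pow(Add(-4, 554), -1)) = Mul(Mul(148929, Pow(Add(-272420, Rational(129371, 22642)), -1)), Pow(550, -1)) = Mul(Mul(148929, Pow(Rational(-6168004269, 22642), -1)), Rational(1, 550)) = Mul(Mul(148929, Rational(-22642, 6168004269)), Rational(1, 550)) = Mul(Rational(-1124016806, 2056001423), Rational(1, 550)) = Rational(-51091673, 51400035575)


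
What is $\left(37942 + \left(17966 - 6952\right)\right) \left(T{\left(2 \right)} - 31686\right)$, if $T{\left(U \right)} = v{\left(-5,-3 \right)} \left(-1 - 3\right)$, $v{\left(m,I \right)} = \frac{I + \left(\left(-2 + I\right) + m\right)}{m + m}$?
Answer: $- \frac{7757371936}{5} \approx -1.5515 \cdot 10^{9}$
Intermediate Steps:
$v{\left(m,I \right)} = \frac{-2 + m + 2 I}{2 m}$ ($v{\left(m,I \right)} = \frac{I + \left(-2 + I + m\right)}{2 m} = \left(-2 + m + 2 I\right) \frac{1}{2 m} = \frac{-2 + m + 2 I}{2 m}$)
$T{\left(U \right)} = - \frac{26}{5}$ ($T{\left(U \right)} = \frac{-1 - 3 + \frac{1}{2} \left(-5\right)}{-5} \left(-1 - 3\right) = - \frac{-1 - 3 - \frac{5}{2}}{5} \left(-4\right) = \left(- \frac{1}{5}\right) \left(- \frac{13}{2}\right) \left(-4\right) = \frac{13}{10} \left(-4\right) = - \frac{26}{5}$)
$\left(37942 + \left(17966 - 6952\right)\right) \left(T{\left(2 \right)} - 31686\right) = \left(37942 + \left(17966 - 6952\right)\right) \left(- \frac{26}{5} - 31686\right) = \left(37942 + 11014\right) \left(- \frac{158456}{5}\right) = 48956 \left(- \frac{158456}{5}\right) = - \frac{7757371936}{5}$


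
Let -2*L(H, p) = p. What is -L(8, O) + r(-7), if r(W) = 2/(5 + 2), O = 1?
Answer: 11/14 ≈ 0.78571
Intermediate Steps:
L(H, p) = -p/2
r(W) = 2/7
-L(8, O) + r(-7) = -(-1)/2 + 2/7 = -1*(-½) + 2/7 = ½ + 2/7 = 11/14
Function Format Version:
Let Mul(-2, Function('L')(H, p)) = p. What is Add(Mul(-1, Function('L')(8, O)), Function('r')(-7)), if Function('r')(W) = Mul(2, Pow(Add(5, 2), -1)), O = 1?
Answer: Rational(11, 14) ≈ 0.78571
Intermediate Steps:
Function('L')(H, p) = Mul(Rational(-1, 2), p)
Function('r')(W) = Rational(2, 7) (Function('r')(W) = Mul(2, Pow(7, -1)) = Mul(2, Rational(1, 7)) = Rational(2, 7))
Add(Mul(-1, Function('L')(8, O)), Function('r')(-7)) = Add(Mul(-1, Mul(Rational(-1, 2), 1)), Rational(2, 7)) = Add(Mul(-1, Rational(-1, 2)), Rational(2, 7)) = Add(Rational(1, 2), Rational(2, 7)) = Rational(11, 14)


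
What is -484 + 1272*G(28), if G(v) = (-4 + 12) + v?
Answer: 45308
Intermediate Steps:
G(v) = 8 + v
-484 + 1272*G(28) = -484 + 1272*(8 + 28) = -484 + 1272*36 = -484 + 45792 = 45308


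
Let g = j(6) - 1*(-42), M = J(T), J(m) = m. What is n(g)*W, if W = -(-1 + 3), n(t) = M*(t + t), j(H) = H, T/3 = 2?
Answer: -1152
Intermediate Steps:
T = 6 (T = 3*2 = 6)
M = 6
g = 48 (g = 6 - 1*(-42) = 6 + 42 = 48)
n(t) = 12*t (n(t) = 6*(t + t) = 6*(2*t) = 12*t)
W = -2 (W = -1*2 = -2)
n(g)*W = (12*48)*(-2) = 576*(-2) = -1152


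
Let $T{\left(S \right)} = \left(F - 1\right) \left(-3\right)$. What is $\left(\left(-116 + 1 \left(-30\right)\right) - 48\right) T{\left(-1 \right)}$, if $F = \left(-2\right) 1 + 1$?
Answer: $-1164$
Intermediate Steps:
$F = -1$ ($F = -2 + 1 = -1$)
$T{\left(S \right)} = 6$ ($T{\left(S \right)} = \left(-1 - 1\right) \left(-3\right) = \left(-2\right) \left(-3\right) = 6$)
$\left(\left(-116 + 1 \left(-30\right)\right) - 48\right) T{\left(-1 \right)} = \left(\left(-116 + 1 \left(-30\right)\right) - 48\right) 6 = \left(\left(-116 - 30\right) - 48\right) 6 = \left(-146 - 48\right) 6 = \left(-194\right) 6 = -1164$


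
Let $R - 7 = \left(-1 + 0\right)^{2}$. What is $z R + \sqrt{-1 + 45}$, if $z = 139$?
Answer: $1112 + 2 \sqrt{11} \approx 1118.6$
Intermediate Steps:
$R = 8$ ($R = 7 + \left(-1 + 0\right)^{2} = 7 + \left(-1\right)^{2} = 7 + 1 = 8$)
$z R + \sqrt{-1 + 45} = 139 \cdot 8 + \sqrt{-1 + 45} = 1112 + \sqrt{44} = 1112 + 2 \sqrt{11}$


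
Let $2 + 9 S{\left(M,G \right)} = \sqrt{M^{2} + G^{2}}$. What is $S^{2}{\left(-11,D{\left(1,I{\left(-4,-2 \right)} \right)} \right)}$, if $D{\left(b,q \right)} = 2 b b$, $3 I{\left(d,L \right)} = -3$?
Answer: $\frac{43}{27} - \frac{20 \sqrt{5}}{81} \approx 1.0405$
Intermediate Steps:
$I{\left(d,L \right)} = -1$ ($I{\left(d,L \right)} = \frac{1}{3} \left(-3\right) = -1$)
$D{\left(b,q \right)} = 2 b^{2}$
$S{\left(M,G \right)} = - \frac{2}{9} + \frac{\sqrt{G^{2} + M^{2}}}{9}$ ($S{\left(M,G \right)} = - \frac{2}{9} + \frac{\sqrt{M^{2} + G^{2}}}{9} = - \frac{2}{9} + \frac{\sqrt{G^{2} + M^{2}}}{9}$)
$S^{2}{\left(-11,D{\left(1,I{\left(-4,-2 \right)} \right)} \right)} = \left(- \frac{2}{9} + \frac{\sqrt{\left(2 \cdot 1^{2}\right)^{2} + \left(-11\right)^{2}}}{9}\right)^{2} = \left(- \frac{2}{9} + \frac{\sqrt{\left(2 \cdot 1\right)^{2} + 121}}{9}\right)^{2} = \left(- \frac{2}{9} + \frac{\sqrt{2^{2} + 121}}{9}\right)^{2} = \left(- \frac{2}{9} + \frac{\sqrt{4 + 121}}{9}\right)^{2} = \left(- \frac{2}{9} + \frac{\sqrt{125}}{9}\right)^{2} = \left(- \frac{2}{9} + \frac{5 \sqrt{5}}{9}\right)^{2}$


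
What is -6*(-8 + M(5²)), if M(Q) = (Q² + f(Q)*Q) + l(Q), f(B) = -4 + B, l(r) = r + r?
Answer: -7152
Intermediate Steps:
l(r) = 2*r
M(Q) = Q² + 2*Q + Q*(-4 + Q) (M(Q) = (Q² + (-4 + Q)*Q) + 2*Q = (Q² + Q*(-4 + Q)) + 2*Q = Q² + 2*Q + Q*(-4 + Q))
-6*(-8 + M(5²)) = -6*(-8 + 2*5²*(-1 + 5²)) = -6*(-8 + 2*25*(-1 + 25)) = -6*(-8 + 2*25*24) = -6*(-8 + 1200) = -6*1192 = -7152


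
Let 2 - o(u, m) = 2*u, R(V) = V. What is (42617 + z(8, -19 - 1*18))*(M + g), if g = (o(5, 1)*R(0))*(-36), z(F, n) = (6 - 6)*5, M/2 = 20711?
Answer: 1765281374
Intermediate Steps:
M = 41422 (M = 2*20711 = 41422)
z(F, n) = 0 (z(F, n) = 0*5 = 0)
o(u, m) = 2 - 2*u
g = 0 (g = ((2 - 2*5)*0)*(-36) = ((2 - 10)*0)*(-36) = -8*0*(-36) = 0*(-36) = 0)
(42617 + z(8, -19 - 1*18))*(M + g) = (42617 + 0)*(41422 + 0) = 42617*41422 = 1765281374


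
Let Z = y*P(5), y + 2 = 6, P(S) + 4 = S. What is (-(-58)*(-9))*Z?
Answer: -2088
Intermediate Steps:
P(S) = -4 + S
y = 4 (y = -2 + 6 = 4)
Z = 4 (Z = 4*(-4 + 5) = 4*1 = 4)
(-(-58)*(-9))*Z = -(-58)*(-9)*4 = -29*18*4 = -522*4 = -2088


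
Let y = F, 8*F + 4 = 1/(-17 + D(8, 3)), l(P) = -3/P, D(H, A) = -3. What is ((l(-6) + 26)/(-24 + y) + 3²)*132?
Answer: 1366156/1307 ≈ 1045.3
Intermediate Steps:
F = -81/160 (F = -½ + 1/(8*(-17 - 3)) = -½ + (⅛)/(-20) = -½ + (⅛)*(-1/20) = -½ - 1/160 = -81/160 ≈ -0.50625)
y = -81/160 ≈ -0.50625
((l(-6) + 26)/(-24 + y) + 3²)*132 = ((-3/(-6) + 26)/(-24 - 81/160) + 3²)*132 = ((-3*(-⅙) + 26)/(-3921/160) + 9)*132 = ((½ + 26)*(-160/3921) + 9)*132 = ((53/2)*(-160/3921) + 9)*132 = (-4240/3921 + 9)*132 = (31049/3921)*132 = 1366156/1307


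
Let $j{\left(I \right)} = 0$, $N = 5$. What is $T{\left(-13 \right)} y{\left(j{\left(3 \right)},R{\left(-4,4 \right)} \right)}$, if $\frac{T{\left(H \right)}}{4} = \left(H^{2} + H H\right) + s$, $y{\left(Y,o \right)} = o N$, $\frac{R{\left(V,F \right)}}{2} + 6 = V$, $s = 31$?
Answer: $-147600$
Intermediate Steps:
$R{\left(V,F \right)} = -12 + 2 V$
$y{\left(Y,o \right)} = 5 o$ ($y{\left(Y,o \right)} = o 5 = 5 o$)
$T{\left(H \right)} = 124 + 8 H^{2}$ ($T{\left(H \right)} = 4 \left(\left(H^{2} + H H\right) + 31\right) = 4 \left(\left(H^{2} + H^{2}\right) + 31\right) = 4 \left(2 H^{2} + 31\right) = 4 \left(31 + 2 H^{2}\right) = 124 + 8 H^{2}$)
$T{\left(-13 \right)} y{\left(j{\left(3 \right)},R{\left(-4,4 \right)} \right)} = \left(124 + 8 \left(-13\right)^{2}\right) 5 \left(-12 + 2 \left(-4\right)\right) = \left(124 + 8 \cdot 169\right) 5 \left(-12 - 8\right) = \left(124 + 1352\right) 5 \left(-20\right) = 1476 \left(-100\right) = -147600$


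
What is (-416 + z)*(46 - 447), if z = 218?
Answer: 79398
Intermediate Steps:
(-416 + z)*(46 - 447) = (-416 + 218)*(46 - 447) = -198*(-401) = 79398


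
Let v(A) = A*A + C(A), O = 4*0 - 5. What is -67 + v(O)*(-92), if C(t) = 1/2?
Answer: -2413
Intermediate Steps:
C(t) = 1/2
O = -5 (O = 0 - 5 = -5)
v(A) = 1/2 + A**2 (v(A) = A*A + 1/2 = A**2 + 1/2 = 1/2 + A**2)
-67 + v(O)*(-92) = -67 + (1/2 + (-5)**2)*(-92) = -67 + (1/2 + 25)*(-92) = -67 + (51/2)*(-92) = -67 - 2346 = -2413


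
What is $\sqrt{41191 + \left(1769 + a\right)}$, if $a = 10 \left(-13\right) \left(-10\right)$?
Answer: $2 \sqrt{11065} \approx 210.38$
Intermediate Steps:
$a = 1300$ ($a = \left(-130\right) \left(-10\right) = 1300$)
$\sqrt{41191 + \left(1769 + a\right)} = \sqrt{41191 + \left(1769 + 1300\right)} = \sqrt{41191 + 3069} = \sqrt{44260} = 2 \sqrt{11065}$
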